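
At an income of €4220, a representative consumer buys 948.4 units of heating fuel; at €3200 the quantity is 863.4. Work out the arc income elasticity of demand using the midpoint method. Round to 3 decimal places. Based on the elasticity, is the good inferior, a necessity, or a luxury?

0.341 (necessity)

ΔQ = 863.4 − 948.4 = -85; midpoint Q̄ = (948.4 + 863.4)/2 = 905.9.
ΔI = 3200 − 4220 = -1020; midpoint Ī = (4220 + 3200)/2 = 3710.
η = (ΔQ/Q̄) ÷ (ΔI/Ī) = (-85/905.9) ÷ (-1020/3710) = 0.341.
0 < η < 1 ⇒ necessity.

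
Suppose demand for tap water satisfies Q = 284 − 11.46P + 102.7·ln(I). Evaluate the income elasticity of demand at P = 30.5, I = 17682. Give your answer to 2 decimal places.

At P = 30.5, I = 17682: Q = 938.907.
Holding P constant, ∂Q/∂I = 102.7/I = 0.00580817.
η_I = (∂Q/∂I)·(I/Q) = 0.00580817 × (17682/938.907) = 0.11.

0.11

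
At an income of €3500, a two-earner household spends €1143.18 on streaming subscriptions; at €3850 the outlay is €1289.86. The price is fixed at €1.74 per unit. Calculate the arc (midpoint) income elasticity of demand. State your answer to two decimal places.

1.27

With a constant price, Q₁ = 1143.18/1.74 = 657.000 and Q₂ = 1289.86/1.74 = 741.299 (equivalently, work directly with expenditure since P cancels).
Midpoint %ΔQ = (1289.86 − 1143.18)/1216.52 = 0.12057; midpoint %ΔI = (3850 − 3500)/3675 = 0.09524.
η = 0.12057 / 0.09524 = 1.27.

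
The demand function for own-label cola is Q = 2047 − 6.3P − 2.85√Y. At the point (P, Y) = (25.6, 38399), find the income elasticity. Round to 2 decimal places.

At P = 25.6, Y = 38399: Q = 1327.244.
Holding P constant, ∂Q/∂Y = -2.85/(2√Y) = -0.00727202.
η_Y = (∂Q/∂Y)·(Y/Q) = -0.00727202 × (38399/1327.244) = -0.21.

-0.21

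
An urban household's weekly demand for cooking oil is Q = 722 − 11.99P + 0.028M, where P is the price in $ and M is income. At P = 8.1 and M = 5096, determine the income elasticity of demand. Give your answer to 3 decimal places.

At P = 8.1, M = 5096: Q = 767.569.
Holding P constant, ∂Q/∂M = 0.028.
η_M = (∂Q/∂M)·(M/Q) = 0.028 × (5096/767.569) = 0.186.

0.186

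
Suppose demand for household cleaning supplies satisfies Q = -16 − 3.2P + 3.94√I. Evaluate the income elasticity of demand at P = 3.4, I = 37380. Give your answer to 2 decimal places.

At P = 3.4, I = 37380: Q = 734.876.
Holding P constant, ∂Q/∂I = 3.94/(2√I) = 0.0101894.
η_I = (∂Q/∂I)·(I/Q) = 0.0101894 × (37380/734.876) = 0.52.

0.52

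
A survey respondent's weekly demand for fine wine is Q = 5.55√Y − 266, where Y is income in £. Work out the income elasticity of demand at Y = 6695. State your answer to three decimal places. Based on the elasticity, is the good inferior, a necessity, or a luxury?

1.207 (luxury)

At Y = 6695: Q = 188.118.
dQ/dY = 5.55/(2√Y) = 0.0339147 at this income.
η = (dQ/dY)·(Y/Q) = 0.0339147 × (6695/188.118) = 1.207.
Since η > 1, the good is a luxury.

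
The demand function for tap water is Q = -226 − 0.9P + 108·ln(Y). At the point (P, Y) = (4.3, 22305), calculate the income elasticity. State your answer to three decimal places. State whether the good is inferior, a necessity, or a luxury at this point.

At P = 4.3, Y = 22305: Q = 851.487.
Holding P constant, ∂Q/∂Y = 108/Y = 0.00484196.
η_Y = (∂Q/∂Y)·(Y/Q) = 0.00484196 × (22305/851.487) = 0.127.
Since 0 < η < 1, this is a necessity.

0.127 (necessity)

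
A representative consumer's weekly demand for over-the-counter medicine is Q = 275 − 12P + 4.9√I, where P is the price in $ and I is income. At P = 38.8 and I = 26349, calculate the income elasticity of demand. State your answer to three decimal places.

At P = 38.8, I = 26349: Q = 604.786.
Holding P constant, ∂Q/∂I = 4.9/(2√I) = 0.0150933.
η_I = (∂Q/∂I)·(I/Q) = 0.0150933 × (26349/604.786) = 0.658.

0.658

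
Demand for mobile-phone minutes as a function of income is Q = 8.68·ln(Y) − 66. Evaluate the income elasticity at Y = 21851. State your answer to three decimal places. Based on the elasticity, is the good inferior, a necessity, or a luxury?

0.419 (necessity)

At Y = 21851: Q = 20.731.
dQ/dY = 8.68/Y = 0.000397236 at this income.
η = (dQ/dY)·(Y/Q) = 0.000397236 × (21851/20.731) = 0.419.
Since 0 < η < 1, the good is a necessity.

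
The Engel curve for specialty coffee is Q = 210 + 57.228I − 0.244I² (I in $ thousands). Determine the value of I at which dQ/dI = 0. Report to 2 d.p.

dQ/dI = 57.228 − 0.488I.
The good is inferior where dQ/dI < 0. Setting dQ/dI = 0 gives I = 57.228 / 0.488 = 117.27.

117.27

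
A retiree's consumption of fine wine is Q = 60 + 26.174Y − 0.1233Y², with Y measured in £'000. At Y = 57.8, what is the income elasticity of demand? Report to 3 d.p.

0.593

At Y = 57.8: Q = 1160.9316.
dQ/dY = 26.174 − 0.2466Y = 11.92052.
η = (dQ/dY)·(Y/Q) = 11.92052 × (57.8/1160.9316) = 0.593.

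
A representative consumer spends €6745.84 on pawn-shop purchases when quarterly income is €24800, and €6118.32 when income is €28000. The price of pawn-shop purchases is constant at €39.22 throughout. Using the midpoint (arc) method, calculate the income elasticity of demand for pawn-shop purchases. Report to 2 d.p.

With a constant price, Q₁ = 6745.84/39.22 = 172.000 and Q₂ = 6118.32/39.22 = 156.000 (equivalently, work directly with expenditure since P cancels).
Midpoint %ΔQ = (6118.32 − 6745.84)/6432.08 = -0.09756; midpoint %ΔI = (28000 − 24800)/26400 = 0.12121.
η = -0.09756 / 0.12121 = -0.80.

-0.80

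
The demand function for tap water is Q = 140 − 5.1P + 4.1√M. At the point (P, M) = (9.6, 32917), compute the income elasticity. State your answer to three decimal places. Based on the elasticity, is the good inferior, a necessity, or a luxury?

At P = 9.6, M = 32917: Q = 834.905.
Holding P constant, ∂Q/∂M = 4.1/(2√M) = 0.0112991.
η_M = (∂Q/∂M)·(M/Q) = 0.0112991 × (32917/834.905) = 0.445.
Since 0 < η < 1, this is a necessity.

0.445 (necessity)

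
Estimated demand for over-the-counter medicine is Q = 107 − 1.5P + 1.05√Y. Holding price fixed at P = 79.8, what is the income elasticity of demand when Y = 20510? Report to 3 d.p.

At P = 79.8, Y = 20510: Q = 137.674.
Holding P constant, ∂Q/∂Y = 1.05/(2√Y) = 0.00366587.
η_Y = (∂Q/∂Y)·(Y/Q) = 0.00366587 × (20510/137.674) = 0.546.

0.546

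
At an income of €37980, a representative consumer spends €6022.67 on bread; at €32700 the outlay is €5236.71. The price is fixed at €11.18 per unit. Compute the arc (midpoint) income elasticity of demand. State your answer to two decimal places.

With a constant price, Q₁ = 6022.67/11.18 = 538.700 and Q₂ = 5236.71/11.18 = 468.400 (equivalently, work directly with expenditure since P cancels).
Midpoint %ΔQ = (5236.71 − 6022.67)/5629.69 = -0.13961; midpoint %ΔI = (32700 − 37980)/35340 = -0.14941.
η = -0.13961 / -0.14941 = 0.93.

0.93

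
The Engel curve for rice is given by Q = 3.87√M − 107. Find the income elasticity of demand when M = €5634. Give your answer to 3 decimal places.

At M = 5634: Q = 183.482.
dQ/dM = 3.87/(2√M) = 0.0257794 at this income.
η = (dQ/dM)·(M/Q) = 0.0257794 × (5634/183.482) = 0.792.

0.792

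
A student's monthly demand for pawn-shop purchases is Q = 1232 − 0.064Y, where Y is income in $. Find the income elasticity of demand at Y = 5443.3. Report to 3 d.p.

At Y = 5443.3: Q = 883.629.
dQ/dY = −0.064.
η = (dQ/dY)·(Y/Q) = -0.064 × (5443.3/883.629) = -0.394.

-0.394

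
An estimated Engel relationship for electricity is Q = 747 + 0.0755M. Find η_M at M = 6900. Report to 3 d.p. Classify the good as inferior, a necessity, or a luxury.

At M = 6900: Q = 1267.950.
dQ/dM = 0.0755.
η = (dQ/dM)·(M/Q) = 0.0755 × (6900/1267.950) = 0.411.
Since 0 < η < 1, the good is a necessity.

0.411 (necessity)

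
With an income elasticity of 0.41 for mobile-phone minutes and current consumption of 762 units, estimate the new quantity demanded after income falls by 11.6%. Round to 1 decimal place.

%ΔQ ≈ η × %ΔI = 0.41 × (-11.6%) = -4.756%.
New Q ≈ 762 × (1 − 0.04756) = 725.8.

725.8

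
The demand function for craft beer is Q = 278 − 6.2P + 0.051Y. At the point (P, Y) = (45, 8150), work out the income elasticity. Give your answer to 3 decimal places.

At P = 45, Y = 8150: Q = 414.650.
Holding P constant, ∂Q/∂Y = 0.051.
η_Y = (∂Q/∂Y)·(Y/Q) = 0.051 × (8150/414.650) = 1.002.

1.002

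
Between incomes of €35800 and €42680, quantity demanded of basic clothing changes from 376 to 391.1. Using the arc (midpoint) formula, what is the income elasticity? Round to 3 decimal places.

ΔQ = 391.1 − 376 = 15.1; midpoint Q̄ = (376 + 391.1)/2 = 383.55.
ΔI = 42680 − 35800 = 6880; midpoint Ī = (35800 + 42680)/2 = 39240.
η = (ΔQ/Q̄) ÷ (ΔI/Ī) = (15.1/383.55) ÷ (6880/39240) = 0.225.

0.225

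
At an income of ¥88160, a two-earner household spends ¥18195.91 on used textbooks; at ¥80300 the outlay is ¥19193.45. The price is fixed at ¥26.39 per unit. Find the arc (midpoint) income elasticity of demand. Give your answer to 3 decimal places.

-0.572

With a constant price, Q₁ = 18195.91/26.39 = 689.500 and Q₂ = 19193.45/26.39 = 727.300 (equivalently, work directly with expenditure since P cancels).
Midpoint %ΔQ = (19193.45 − 18195.91)/18694.68 = 0.05336; midpoint %ΔI = (80300 − 88160)/84230 = -0.09332.
η = 0.05336 / -0.09332 = -0.572.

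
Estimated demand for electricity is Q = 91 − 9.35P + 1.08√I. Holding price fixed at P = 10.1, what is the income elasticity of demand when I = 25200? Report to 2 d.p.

0.51

At P = 10.1, I = 25200: Q = 168.010.
Holding P constant, ∂Q/∂I = 1.08/(2√I) = 0.00340168.
η_I = (∂Q/∂I)·(I/Q) = 0.00340168 × (25200/168.010) = 0.51.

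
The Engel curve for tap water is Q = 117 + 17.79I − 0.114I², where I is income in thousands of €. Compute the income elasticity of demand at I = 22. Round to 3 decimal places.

0.620

At I = 22: Q = 453.2040.
dQ/dI = 17.79 − 0.228I = 12.77400.
η = (dQ/dI)·(I/Q) = 12.77400 × (22/453.2040) = 0.620.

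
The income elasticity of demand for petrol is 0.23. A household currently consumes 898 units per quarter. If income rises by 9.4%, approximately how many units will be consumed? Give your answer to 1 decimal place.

%ΔQ ≈ η × %ΔI = 0.23 × 9.4% = 2.162%.
New Q ≈ 898 × (1 + 0.02162) = 917.4.

917.4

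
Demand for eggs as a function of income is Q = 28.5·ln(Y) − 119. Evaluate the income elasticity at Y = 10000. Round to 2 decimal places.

0.20

At Y = 10000: Q = 143.495.
dQ/dY = 28.5/Y = 0.00285 at this income.
η = (dQ/dY)·(Y/Q) = 0.00285 × (10000/143.495) = 0.20.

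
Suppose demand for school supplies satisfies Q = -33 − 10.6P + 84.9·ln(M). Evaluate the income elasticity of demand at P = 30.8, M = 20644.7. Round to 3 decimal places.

0.175

At P = 30.8, M = 20644.7: Q = 484.020.
Holding P constant, ∂Q/∂M = 84.9/M = 0.00411244.
η_M = (∂Q/∂M)·(M/Q) = 0.00411244 × (20644.7/484.020) = 0.175.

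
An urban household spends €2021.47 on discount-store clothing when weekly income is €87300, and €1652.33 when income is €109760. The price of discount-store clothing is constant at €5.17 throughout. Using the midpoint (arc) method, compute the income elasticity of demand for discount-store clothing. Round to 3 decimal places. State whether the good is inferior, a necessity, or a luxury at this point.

With a constant price, Q₁ = 2021.47/5.17 = 391.000 and Q₂ = 1652.33/5.17 = 319.600 (equivalently, work directly with expenditure since P cancels).
Midpoint %ΔQ = (1652.33 − 2021.47)/1836.90 = -0.20096; midpoint %ΔI = (109760 − 87300)/98530 = 0.22795.
η = -0.20096 / 0.22795 = -0.882.
η < 0 ⇒ inferior good.

-0.882 (inferior good)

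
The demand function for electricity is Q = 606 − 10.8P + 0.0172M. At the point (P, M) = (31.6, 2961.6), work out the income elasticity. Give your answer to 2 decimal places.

At P = 31.6, M = 2961.6: Q = 315.660.
Holding P constant, ∂Q/∂M = 0.0172.
η_M = (∂Q/∂M)·(M/Q) = 0.0172 × (2961.6/315.660) = 0.16.

0.16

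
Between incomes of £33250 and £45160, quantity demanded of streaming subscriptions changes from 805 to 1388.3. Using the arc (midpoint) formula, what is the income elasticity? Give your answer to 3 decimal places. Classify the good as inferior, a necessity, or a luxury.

ΔQ = 1388.3 − 805 = 583.3; midpoint Q̄ = (805 + 1388.3)/2 = 1096.65.
ΔI = 45160 − 33250 = 11910; midpoint Ī = (33250 + 45160)/2 = 39205.
η = (ΔQ/Q̄) ÷ (ΔI/Ī) = (583.3/1096.65) ÷ (11910/39205) = 1.751.
η > 1 ⇒ luxury.

1.751 (luxury)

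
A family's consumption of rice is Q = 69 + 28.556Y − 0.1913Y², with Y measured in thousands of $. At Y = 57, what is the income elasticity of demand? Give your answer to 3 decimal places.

At Y = 57: Q = 1075.1583.
dQ/dY = 28.556 − 0.3826Y = 6.74780.
η = (dQ/dY)·(Y/Q) = 6.74780 × (57/1075.1583) = 0.358.

0.358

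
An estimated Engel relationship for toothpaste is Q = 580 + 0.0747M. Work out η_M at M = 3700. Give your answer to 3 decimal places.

0.323

At M = 3700: Q = 856.390.
dQ/dM = 0.0747.
η = (dQ/dM)·(M/Q) = 0.0747 × (3700/856.390) = 0.323.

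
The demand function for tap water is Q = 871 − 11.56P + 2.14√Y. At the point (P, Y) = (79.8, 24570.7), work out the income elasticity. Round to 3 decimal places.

At P = 79.8, Y = 24570.7: Q = 283.958.
Holding P constant, ∂Q/∂Y = 2.14/(2√Y) = 0.00682614.
η_Y = (∂Q/∂Y)·(Y/Q) = 0.00682614 × (24570.7/283.958) = 0.591.

0.591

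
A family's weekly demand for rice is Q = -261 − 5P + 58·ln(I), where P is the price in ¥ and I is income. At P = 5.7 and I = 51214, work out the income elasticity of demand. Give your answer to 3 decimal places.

At P = 5.7, I = 51214: Q = 339.439.
Holding P constant, ∂Q/∂I = 58/I = 0.0011325.
η_I = (∂Q/∂I)·(I/Q) = 0.0011325 × (51214/339.439) = 0.171.

0.171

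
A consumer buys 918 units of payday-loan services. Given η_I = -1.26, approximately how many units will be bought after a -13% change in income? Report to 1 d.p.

%ΔQ ≈ η × %ΔI = -1.26 × (-13%) = 16.38%.
New Q ≈ 918 × (1 + 0.1638) = 1068.4.

1068.4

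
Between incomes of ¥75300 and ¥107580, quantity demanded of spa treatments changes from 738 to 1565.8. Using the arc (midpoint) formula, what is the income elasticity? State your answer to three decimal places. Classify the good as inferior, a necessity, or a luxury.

ΔQ = 1565.8 − 738 = 827.8; midpoint Q̄ = (738 + 1565.8)/2 = 1151.9.
ΔI = 107580 − 75300 = 32280; midpoint Ī = (75300 + 107580)/2 = 91440.
η = (ΔQ/Q̄) ÷ (ΔI/Ī) = (827.8/1151.9) ÷ (32280/91440) = 2.036.
η > 1 ⇒ luxury.

2.036 (luxury)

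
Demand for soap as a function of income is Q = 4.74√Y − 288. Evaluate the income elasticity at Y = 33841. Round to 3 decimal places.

At Y = 33841: Q = 583.967.
dQ/dY = 4.74/(2√Y) = 0.0128833 at this income.
η = (dQ/dY)·(Y/Q) = 0.0128833 × (33841/583.967) = 0.747.

0.747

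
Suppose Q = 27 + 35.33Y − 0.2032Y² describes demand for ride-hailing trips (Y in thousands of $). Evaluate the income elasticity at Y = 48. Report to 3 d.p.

At Y = 48: Q = 1254.6672.
dQ/dY = 35.33 − 0.4064Y = 15.82280.
η = (dQ/dY)·(Y/Q) = 15.82280 × (48/1254.6672) = 0.605.

0.605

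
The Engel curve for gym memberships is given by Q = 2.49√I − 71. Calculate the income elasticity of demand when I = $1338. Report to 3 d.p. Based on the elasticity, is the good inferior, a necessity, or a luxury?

2.268 (luxury)

At I = 1338: Q = 20.081.
dQ/dI = 2.49/(2√I) = 0.0340362 at this income.
η = (dQ/dI)·(I/Q) = 0.0340362 × (1338/20.081) = 2.268.
Since η > 1, the good is a luxury.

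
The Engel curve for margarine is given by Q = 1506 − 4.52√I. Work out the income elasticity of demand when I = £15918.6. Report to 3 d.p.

At I = 15918.6: Q = 935.716.
dQ/dI = -4.52/(2√I) = -0.0179125 at this income.
η = (dQ/dI)·(I/Q) = -0.0179125 × (15918.6/935.716) = -0.305.

-0.305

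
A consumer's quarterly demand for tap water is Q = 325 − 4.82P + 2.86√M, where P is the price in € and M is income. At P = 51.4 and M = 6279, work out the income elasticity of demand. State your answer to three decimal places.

At P = 51.4, M = 6279: Q = 303.879.
Holding P constant, ∂Q/∂M = 2.86/(2√M) = 0.0180464.
η_M = (∂Q/∂M)·(M/Q) = 0.0180464 × (6279/303.879) = 0.373.

0.373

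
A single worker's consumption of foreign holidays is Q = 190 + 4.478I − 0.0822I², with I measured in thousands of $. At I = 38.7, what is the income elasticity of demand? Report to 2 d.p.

At I = 38.7: Q = 240.1885.
dQ/dI = 4.478 − 0.1644I = -1.88428.
η = (dQ/dI)·(I/Q) = -1.88428 × (38.7/240.1885) = -0.30.

-0.30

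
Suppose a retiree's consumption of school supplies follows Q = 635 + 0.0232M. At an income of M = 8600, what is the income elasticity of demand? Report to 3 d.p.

At M = 8600: Q = 834.520.
dQ/dM = 0.0232.
η = (dQ/dM)·(M/Q) = 0.0232 × (8600/834.520) = 0.239.

0.239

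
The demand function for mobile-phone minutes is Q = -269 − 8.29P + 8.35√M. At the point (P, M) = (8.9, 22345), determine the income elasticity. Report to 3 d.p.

At P = 8.9, M = 22345: Q = 905.397.
Holding P constant, ∂Q/∂M = 8.35/(2√M) = 0.0279297.
η_M = (∂Q/∂M)·(M/Q) = 0.0279297 × (22345/905.397) = 0.689.

0.689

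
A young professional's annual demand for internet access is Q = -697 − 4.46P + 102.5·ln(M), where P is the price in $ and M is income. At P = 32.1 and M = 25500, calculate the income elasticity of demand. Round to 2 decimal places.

At P = 32.1, M = 25500: Q = 199.843.
Holding P constant, ∂Q/∂M = 102.5/M = 0.00401961.
η_M = (∂Q/∂M)·(M/Q) = 0.00401961 × (25500/199.843) = 0.51.

0.51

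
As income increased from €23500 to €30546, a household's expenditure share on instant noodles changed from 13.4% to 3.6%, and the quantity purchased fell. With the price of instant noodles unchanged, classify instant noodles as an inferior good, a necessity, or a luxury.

Quantity demanded falls as income rises, so η < 0.

inferior good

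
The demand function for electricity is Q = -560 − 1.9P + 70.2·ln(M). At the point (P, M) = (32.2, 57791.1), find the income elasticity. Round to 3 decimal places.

At P = 32.2, M = 57791.1: Q = 148.534.
Holding P constant, ∂Q/∂M = 70.2/M = 0.00121472.
η_M = (∂Q/∂M)·(M/Q) = 0.00121472 × (57791.1/148.534) = 0.473.

0.473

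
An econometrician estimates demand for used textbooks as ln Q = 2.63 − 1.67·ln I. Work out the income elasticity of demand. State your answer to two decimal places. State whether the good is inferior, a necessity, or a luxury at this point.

-1.67 (inferior good)

In a log-linear demand, the coefficient on ln I is the income elasticity.
So η = -1.67.
η < 0 ⇒ inferior good.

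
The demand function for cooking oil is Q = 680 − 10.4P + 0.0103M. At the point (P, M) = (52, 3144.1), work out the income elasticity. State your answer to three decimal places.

0.189

At P = 52, M = 3144.1: Q = 171.584.
Holding P constant, ∂Q/∂M = 0.0103.
η_M = (∂Q/∂M)·(M/Q) = 0.0103 × (3144.1/171.584) = 0.189.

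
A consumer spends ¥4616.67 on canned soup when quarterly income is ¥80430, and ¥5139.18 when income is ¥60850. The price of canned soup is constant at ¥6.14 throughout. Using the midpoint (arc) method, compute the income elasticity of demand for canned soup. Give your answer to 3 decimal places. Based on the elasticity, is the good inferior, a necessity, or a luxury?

With a constant price, Q₁ = 4616.67/6.14 = 751.901 and Q₂ = 5139.18/6.14 = 837.000 (equivalently, work directly with expenditure since P cancels).
Midpoint %ΔQ = (5139.18 − 4616.67)/4877.93 = 0.10712; midpoint %ΔI = (60850 − 80430)/70640 = -0.27718.
η = 0.10712 / -0.27718 = -0.386.
η < 0 ⇒ inferior good.

-0.386 (inferior good)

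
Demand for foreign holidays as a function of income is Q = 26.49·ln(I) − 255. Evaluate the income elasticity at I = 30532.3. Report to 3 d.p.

1.428

At I = 30532.3: Q = 18.550.
dQ/dI = 26.49/I = 0.000867606 at this income.
η = (dQ/dI)·(I/Q) = 0.000867606 × (30532.3/18.550) = 1.428.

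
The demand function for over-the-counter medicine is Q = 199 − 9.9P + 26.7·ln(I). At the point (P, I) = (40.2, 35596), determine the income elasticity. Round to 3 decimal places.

At P = 40.2, I = 35596: Q = 80.836.
Holding P constant, ∂Q/∂I = 26.7/I = 0.000750084.
η_I = (∂Q/∂I)·(I/Q) = 0.000750084 × (35596/80.836) = 0.330.

0.330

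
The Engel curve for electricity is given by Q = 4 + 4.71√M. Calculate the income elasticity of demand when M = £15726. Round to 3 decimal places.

At M = 15726: Q = 594.650.
dQ/dM = 4.71/(2√M) = 0.0187794 at this income.
η = (dQ/dM)·(M/Q) = 0.0187794 × (15726/594.650) = 0.497.

0.497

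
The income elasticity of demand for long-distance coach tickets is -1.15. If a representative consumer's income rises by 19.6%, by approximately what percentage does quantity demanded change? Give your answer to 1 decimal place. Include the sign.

-22.5%

%ΔQ ≈ η × %ΔI = -1.15 × 19.6% = -22.5%.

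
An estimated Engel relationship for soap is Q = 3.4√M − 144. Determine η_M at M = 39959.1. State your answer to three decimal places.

At M = 39959.1: Q = 535.652.
dQ/dM = 3.4/(2√M) = 0.00850435 at this income.
η = (dQ/dM)·(M/Q) = 0.00850435 × (39959.1/535.652) = 0.634.

0.634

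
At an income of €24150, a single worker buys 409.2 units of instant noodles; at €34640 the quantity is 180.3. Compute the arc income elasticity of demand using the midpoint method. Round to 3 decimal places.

-2.176

ΔQ = 180.3 − 409.2 = -228.9; midpoint Q̄ = (409.2 + 180.3)/2 = 294.75.
ΔI = 34640 − 24150 = 10490; midpoint Ī = (24150 + 34640)/2 = 29395.
η = (ΔQ/Q̄) ÷ (ΔI/Ī) = (-228.9/294.75) ÷ (10490/29395) = -2.176.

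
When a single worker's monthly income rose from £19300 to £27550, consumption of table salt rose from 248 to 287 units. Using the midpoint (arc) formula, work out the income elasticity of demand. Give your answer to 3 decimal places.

0.414

ΔQ = 287 − 248 = 39; midpoint Q̄ = (248 + 287)/2 = 267.5.
ΔI = 27550 − 19300 = 8250; midpoint Ī = (19300 + 27550)/2 = 23425.
η = (ΔQ/Q̄) ÷ (ΔI/Ī) = (39/267.5) ÷ (8250/23425) = 0.414.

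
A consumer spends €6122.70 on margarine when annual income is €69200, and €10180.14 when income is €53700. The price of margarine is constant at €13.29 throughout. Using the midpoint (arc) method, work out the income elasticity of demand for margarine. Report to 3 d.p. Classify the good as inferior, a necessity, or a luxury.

-1.973 (inferior good)

With a constant price, Q₁ = 6122.70/13.29 = 460.700 and Q₂ = 10180.14/13.29 = 766.000 (equivalently, work directly with expenditure since P cancels).
Midpoint %ΔQ = (10180.14 − 6122.70)/8151.42 = 0.49776; midpoint %ΔI = (53700 − 69200)/61450 = -0.25224.
η = 0.49776 / -0.25224 = -1.973.
η < 0 ⇒ inferior good.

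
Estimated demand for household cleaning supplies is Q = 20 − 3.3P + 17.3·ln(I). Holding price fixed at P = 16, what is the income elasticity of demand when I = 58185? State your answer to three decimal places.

At P = 16, I = 58185: Q = 157.005.
Holding P constant, ∂Q/∂I = 17.3/I = 0.000297327.
η_I = (∂Q/∂I)·(I/Q) = 0.000297327 × (58185/157.005) = 0.110.

0.110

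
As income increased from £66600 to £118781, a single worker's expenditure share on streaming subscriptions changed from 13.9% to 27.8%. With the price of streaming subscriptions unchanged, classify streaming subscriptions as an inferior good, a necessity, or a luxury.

The budget share rises as income rises, so η > 1.

luxury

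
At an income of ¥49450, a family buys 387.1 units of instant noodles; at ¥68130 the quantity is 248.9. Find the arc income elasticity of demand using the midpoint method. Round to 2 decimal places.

ΔQ = 248.9 − 387.1 = -138.2; midpoint Q̄ = (387.1 + 248.9)/2 = 318.
ΔI = 68130 − 49450 = 18680; midpoint Ī = (49450 + 68130)/2 = 58790.
η = (ΔQ/Q̄) ÷ (ΔI/Ī) = (-138.2/318) ÷ (18680/58790) = -1.37.

-1.37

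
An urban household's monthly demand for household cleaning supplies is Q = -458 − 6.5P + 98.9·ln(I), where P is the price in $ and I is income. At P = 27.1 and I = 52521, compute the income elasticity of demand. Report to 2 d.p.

At P = 27.1, I = 52521: Q = 440.791.
Holding P constant, ∂Q/∂I = 98.9/I = 0.00188306.
η_I = (∂Q/∂I)·(I/Q) = 0.00188306 × (52521/440.791) = 0.22.

0.22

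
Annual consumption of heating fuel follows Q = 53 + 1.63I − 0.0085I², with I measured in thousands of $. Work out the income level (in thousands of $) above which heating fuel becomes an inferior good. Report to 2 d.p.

dQ/dI = 1.63 − 0.017I.
The good is inferior where dQ/dI < 0. Setting dQ/dI = 0 gives I = 1.63 / 0.017 = 95.88.

95.88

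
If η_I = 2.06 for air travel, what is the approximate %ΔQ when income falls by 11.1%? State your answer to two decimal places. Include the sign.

-22.87%

%ΔQ ≈ η × %ΔI = 2.06 × (-11.1%) = -22.87%.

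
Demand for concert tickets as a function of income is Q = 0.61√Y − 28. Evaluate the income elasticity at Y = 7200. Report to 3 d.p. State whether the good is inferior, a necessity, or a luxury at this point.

At Y = 7200: Q = 23.760.
dQ/dY = 0.61/(2√Y) = 0.00359446 at this income.
η = (dQ/dY)·(Y/Q) = 0.00359446 × (7200/23.760) = 1.089.
Since η > 1, the good is a luxury.

1.089 (luxury)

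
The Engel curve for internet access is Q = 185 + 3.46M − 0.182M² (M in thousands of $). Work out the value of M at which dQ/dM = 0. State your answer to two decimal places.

9.51

dQ/dM = 3.46 − 0.364M.
The good is inferior where dQ/dM < 0. Setting dQ/dM = 0 gives M = 3.46 / 0.364 = 9.51.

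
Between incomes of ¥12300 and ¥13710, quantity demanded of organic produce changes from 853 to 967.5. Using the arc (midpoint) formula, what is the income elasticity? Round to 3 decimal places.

ΔQ = 967.5 − 853 = 114.5; midpoint Q̄ = (853 + 967.5)/2 = 910.25.
ΔI = 13710 − 12300 = 1410; midpoint Ī = (12300 + 13710)/2 = 13005.
η = (ΔQ/Q̄) ÷ (ΔI/Ī) = (114.5/910.25) ÷ (1410/13005) = 1.160.

1.160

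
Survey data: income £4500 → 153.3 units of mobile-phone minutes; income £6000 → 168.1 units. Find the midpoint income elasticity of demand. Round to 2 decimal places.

0.32

ΔQ = 168.1 − 153.3 = 14.8; midpoint Q̄ = (153.3 + 168.1)/2 = 160.7.
ΔI = 6000 − 4500 = 1500; midpoint Ī = (4500 + 6000)/2 = 5250.
η = (ΔQ/Q̄) ÷ (ΔI/Ī) = (14.8/160.7) ÷ (1500/5250) = 0.32.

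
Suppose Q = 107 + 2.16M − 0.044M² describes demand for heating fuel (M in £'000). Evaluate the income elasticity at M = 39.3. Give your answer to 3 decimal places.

-0.412

At M = 39.3: Q = 123.9304.
dQ/dM = 2.16 − 0.088M = -1.29840.
η = (dQ/dM)·(M/Q) = -1.29840 × (39.3/123.9304) = -0.412.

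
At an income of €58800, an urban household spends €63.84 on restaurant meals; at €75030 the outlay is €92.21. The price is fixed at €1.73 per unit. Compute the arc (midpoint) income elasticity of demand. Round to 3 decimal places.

With a constant price, Q₁ = 63.84/1.73 = 36.902 and Q₂ = 92.21/1.73 = 53.301 (equivalently, work directly with expenditure since P cancels).
Midpoint %ΔQ = (92.21 − 63.84)/78.03 = 0.36360; midpoint %ΔI = (75030 − 58800)/66915 = 0.24255.
η = 0.36360 / 0.24255 = 1.499.

1.499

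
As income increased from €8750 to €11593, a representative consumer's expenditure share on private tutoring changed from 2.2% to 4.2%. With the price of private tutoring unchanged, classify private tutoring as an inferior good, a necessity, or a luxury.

luxury

The budget share rises as income rises, so η > 1.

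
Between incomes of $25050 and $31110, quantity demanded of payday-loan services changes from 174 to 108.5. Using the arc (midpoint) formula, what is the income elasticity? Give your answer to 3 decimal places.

-2.149

ΔQ = 108.5 − 174 = -65.5; midpoint Q̄ = (174 + 108.5)/2 = 141.25.
ΔI = 31110 − 25050 = 6060; midpoint Ī = (25050 + 31110)/2 = 28080.
η = (ΔQ/Q̄) ÷ (ΔI/Ī) = (-65.5/141.25) ÷ (6060/28080) = -2.149.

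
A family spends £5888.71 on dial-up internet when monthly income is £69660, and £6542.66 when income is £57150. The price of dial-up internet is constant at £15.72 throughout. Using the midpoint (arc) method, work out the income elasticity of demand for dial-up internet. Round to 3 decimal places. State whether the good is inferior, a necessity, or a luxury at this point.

-0.533 (inferior good)

With a constant price, Q₁ = 5888.71/15.72 = 374.600 and Q₂ = 6542.66/15.72 = 416.200 (equivalently, work directly with expenditure since P cancels).
Midpoint %ΔQ = (6542.66 − 5888.71)/6215.69 = 0.10521; midpoint %ΔI = (57150 − 69660)/63405 = -0.19730.
η = 0.10521 / -0.19730 = -0.533.
η < 0 ⇒ inferior good.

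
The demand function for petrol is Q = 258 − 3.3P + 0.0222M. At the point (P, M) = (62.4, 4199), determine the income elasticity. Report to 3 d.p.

0.642

At P = 62.4, M = 4199: Q = 145.298.
Holding P constant, ∂Q/∂M = 0.0222.
η_M = (∂Q/∂M)·(M/Q) = 0.0222 × (4199/145.298) = 0.642.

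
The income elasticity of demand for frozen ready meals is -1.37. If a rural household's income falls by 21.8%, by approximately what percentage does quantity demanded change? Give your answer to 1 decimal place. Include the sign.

29.9%

%ΔQ ≈ η × %ΔI = -1.37 × (-21.8%) = 29.9%.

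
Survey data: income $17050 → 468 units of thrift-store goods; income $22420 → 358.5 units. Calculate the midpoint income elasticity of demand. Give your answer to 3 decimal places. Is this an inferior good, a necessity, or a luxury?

-0.974 (inferior good)

ΔQ = 358.5 − 468 = -109.5; midpoint Q̄ = (468 + 358.5)/2 = 413.25.
ΔI = 22420 − 17050 = 5370; midpoint Ī = (17050 + 22420)/2 = 19735.
η = (ΔQ/Q̄) ÷ (ΔI/Ī) = (-109.5/413.25) ÷ (5370/19735) = -0.974.
η < 0 ⇒ inferior good.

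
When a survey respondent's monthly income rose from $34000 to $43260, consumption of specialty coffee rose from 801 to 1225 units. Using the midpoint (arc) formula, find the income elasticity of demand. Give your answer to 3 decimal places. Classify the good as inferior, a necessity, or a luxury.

ΔQ = 1225 − 801 = 424; midpoint Q̄ = (801 + 1225)/2 = 1013.
ΔI = 43260 − 34000 = 9260; midpoint Ī = (34000 + 43260)/2 = 38630.
η = (ΔQ/Q̄) ÷ (ΔI/Ī) = (424/1013) ÷ (9260/38630) = 1.746.
η > 1 ⇒ luxury.

1.746 (luxury)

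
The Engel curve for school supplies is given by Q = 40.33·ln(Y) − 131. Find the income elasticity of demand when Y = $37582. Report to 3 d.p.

At Y = 37582: Q = 293.848.
dQ/dY = 40.33/Y = 0.00107312 at this income.
η = (dQ/dY)·(Y/Q) = 0.00107312 × (37582/293.848) = 0.137.

0.137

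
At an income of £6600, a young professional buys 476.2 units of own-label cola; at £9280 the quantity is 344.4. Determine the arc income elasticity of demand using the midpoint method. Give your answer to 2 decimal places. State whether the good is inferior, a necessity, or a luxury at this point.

ΔQ = 344.4 − 476.2 = -131.8; midpoint Q̄ = (476.2 + 344.4)/2 = 410.3.
ΔI = 9280 − 6600 = 2680; midpoint Ī = (6600 + 9280)/2 = 7940.
η = (ΔQ/Q̄) ÷ (ΔI/Ī) = (-131.8/410.3) ÷ (2680/7940) = -0.95.
η < 0 ⇒ inferior good.

-0.95 (inferior good)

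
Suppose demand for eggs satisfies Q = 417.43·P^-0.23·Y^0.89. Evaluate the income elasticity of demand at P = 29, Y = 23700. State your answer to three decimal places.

For a multiplicative demand Q = A·P^α·Y^β, the income elasticity is β everywhere.
Here β = 0.89, so η = 0.890.

0.890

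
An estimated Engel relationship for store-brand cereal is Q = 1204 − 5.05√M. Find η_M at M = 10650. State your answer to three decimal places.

-0.382

At M = 10650: Q = 682.846.
dQ/dM = -5.05/(2√M) = -0.0244673 at this income.
η = (dQ/dM)·(M/Q) = -0.0244673 × (10650/682.846) = -0.382.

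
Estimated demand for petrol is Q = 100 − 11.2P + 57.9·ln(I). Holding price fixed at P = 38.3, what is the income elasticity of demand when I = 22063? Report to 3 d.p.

0.231

At P = 38.3, I = 22063: Q = 250.136.
Holding P constant, ∂Q/∂I = 57.9/I = 0.0026243.
η_I = (∂Q/∂I)·(I/Q) = 0.0026243 × (22063/250.136) = 0.231.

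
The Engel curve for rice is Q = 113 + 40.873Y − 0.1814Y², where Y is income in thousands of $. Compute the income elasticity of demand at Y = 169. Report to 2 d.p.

At Y = 169: Q = 1839.5716.
dQ/dY = 40.873 − 0.3628Y = -20.44020.
η = (dQ/dY)·(Y/Q) = -20.44020 × (169/1839.5716) = -1.88.

-1.88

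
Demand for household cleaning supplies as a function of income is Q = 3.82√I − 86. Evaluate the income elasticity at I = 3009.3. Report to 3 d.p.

0.848

At I = 3009.3: Q = 123.554.
dQ/dI = 3.82/(2√I) = 0.0348177 at this income.
η = (dQ/dI)·(I/Q) = 0.0348177 × (3009.3/123.554) = 0.848.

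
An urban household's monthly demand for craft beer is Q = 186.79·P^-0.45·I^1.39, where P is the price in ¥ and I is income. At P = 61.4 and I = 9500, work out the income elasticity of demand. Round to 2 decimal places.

1.39

For a multiplicative demand Q = A·P^α·I^β, the income elasticity is β everywhere.
Here β = 1.39, so η = 1.39.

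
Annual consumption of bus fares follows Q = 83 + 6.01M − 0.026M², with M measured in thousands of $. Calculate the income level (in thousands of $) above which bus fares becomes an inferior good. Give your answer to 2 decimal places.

115.58

dQ/dM = 6.01 − 0.052M.
The good is inferior where dQ/dM < 0. Setting dQ/dM = 0 gives M = 6.01 / 0.052 = 115.58.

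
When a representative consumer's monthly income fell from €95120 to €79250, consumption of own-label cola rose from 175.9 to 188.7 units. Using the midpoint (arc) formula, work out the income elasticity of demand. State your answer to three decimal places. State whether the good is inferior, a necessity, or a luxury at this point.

ΔQ = 188.7 − 175.9 = 12.8; midpoint Q̄ = (175.9 + 188.7)/2 = 182.3.
ΔI = 79250 − 95120 = -15870; midpoint Ī = (95120 + 79250)/2 = 87185.
η = (ΔQ/Q̄) ÷ (ΔI/Ī) = (12.8/182.3) ÷ (-15870/87185) = -0.386.
η < 0 ⇒ inferior good.

-0.386 (inferior good)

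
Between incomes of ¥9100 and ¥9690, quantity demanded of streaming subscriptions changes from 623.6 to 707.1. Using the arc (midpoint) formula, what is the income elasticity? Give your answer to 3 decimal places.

ΔQ = 707.1 − 623.6 = 83.5; midpoint Q̄ = (623.6 + 707.1)/2 = 665.35.
ΔI = 9690 − 9100 = 590; midpoint Ī = (9100 + 9690)/2 = 9395.
η = (ΔQ/Q̄) ÷ (ΔI/Ī) = (83.5/665.35) ÷ (590/9395) = 1.998.

1.998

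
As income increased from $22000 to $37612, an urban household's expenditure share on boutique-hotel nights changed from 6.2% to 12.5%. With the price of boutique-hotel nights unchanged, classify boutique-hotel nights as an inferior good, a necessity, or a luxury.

The budget share rises as income rises, so η > 1.

luxury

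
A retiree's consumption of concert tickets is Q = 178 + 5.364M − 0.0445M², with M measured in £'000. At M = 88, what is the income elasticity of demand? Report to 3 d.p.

At M = 88: Q = 305.4240.
dQ/dM = 5.364 − 0.089M = -2.46800.
η = (dQ/dM)·(M/Q) = -2.46800 × (88/305.4240) = -0.711.

-0.711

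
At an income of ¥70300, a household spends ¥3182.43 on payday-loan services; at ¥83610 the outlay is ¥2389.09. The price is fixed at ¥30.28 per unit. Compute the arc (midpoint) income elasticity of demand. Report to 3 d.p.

With a constant price, Q₁ = 3182.43/30.28 = 105.100 and Q₂ = 2389.09/30.28 = 78.900 (equivalently, work directly with expenditure since P cancels).
Midpoint %ΔQ = (2389.09 − 3182.43)/2785.76 = -0.28478; midpoint %ΔI = (83610 − 70300)/76955 = 0.17296.
η = -0.28478 / 0.17296 = -1.647.

-1.647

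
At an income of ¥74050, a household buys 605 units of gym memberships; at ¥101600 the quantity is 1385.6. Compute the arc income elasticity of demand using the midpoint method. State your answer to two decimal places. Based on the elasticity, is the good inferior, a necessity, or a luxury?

ΔQ = 1385.6 − 605 = 780.6; midpoint Q̄ = (605 + 1385.6)/2 = 995.3.
ΔI = 101600 − 74050 = 27550; midpoint Ī = (74050 + 101600)/2 = 87825.
η = (ΔQ/Q̄) ÷ (ΔI/Ī) = (780.6/995.3) ÷ (27550/87825) = 2.50.
η > 1 ⇒ luxury.

2.50 (luxury)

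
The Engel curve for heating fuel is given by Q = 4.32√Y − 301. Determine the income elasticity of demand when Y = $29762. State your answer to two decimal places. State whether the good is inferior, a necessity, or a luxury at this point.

At Y = 29762: Q = 444.272.
dQ/dY = 4.32/(2√Y) = 0.0125205 at this income.
η = (dQ/dY)·(Y/Q) = 0.0125205 × (29762/444.272) = 0.84.
Since 0 < η < 1, the good is a necessity.

0.84 (necessity)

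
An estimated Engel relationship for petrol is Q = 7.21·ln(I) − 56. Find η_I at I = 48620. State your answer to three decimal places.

At I = 48620: Q = 21.809.
dQ/dI = 7.21/I = 0.000148293 at this income.
η = (dQ/dI)·(I/Q) = 0.000148293 × (48620/21.809) = 0.331.

0.331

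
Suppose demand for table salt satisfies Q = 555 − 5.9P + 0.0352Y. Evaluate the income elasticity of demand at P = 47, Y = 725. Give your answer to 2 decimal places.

At P = 47, Y = 725: Q = 303.220.
Holding P constant, ∂Q/∂Y = 0.0352.
η_Y = (∂Q/∂Y)·(Y/Q) = 0.0352 × (725/303.220) = 0.08.

0.08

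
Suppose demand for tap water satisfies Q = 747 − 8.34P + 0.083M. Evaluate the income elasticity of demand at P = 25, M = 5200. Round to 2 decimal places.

0.44

At P = 25, M = 5200: Q = 970.100.
Holding P constant, ∂Q/∂M = 0.083.
η_M = (∂Q/∂M)·(M/Q) = 0.083 × (5200/970.100) = 0.44.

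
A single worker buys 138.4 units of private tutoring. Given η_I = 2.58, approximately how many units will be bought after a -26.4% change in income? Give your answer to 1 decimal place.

44.1

%ΔQ ≈ η × %ΔI = 2.58 × (-26.4%) = -68.112%.
New Q ≈ 138.4 × (1 − 0.68112) = 44.1.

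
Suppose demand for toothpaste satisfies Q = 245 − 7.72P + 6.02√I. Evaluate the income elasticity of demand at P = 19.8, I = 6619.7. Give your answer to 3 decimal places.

0.421

At P = 19.8, I = 6619.7: Q = 581.940.
Holding P constant, ∂Q/∂I = 6.02/(2√I) = 0.0369954.
η_I = (∂Q/∂I)·(I/Q) = 0.0369954 × (6619.7/581.940) = 0.421.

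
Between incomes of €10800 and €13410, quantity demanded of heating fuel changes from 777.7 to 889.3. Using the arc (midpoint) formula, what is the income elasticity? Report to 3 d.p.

0.621

ΔQ = 889.3 − 777.7 = 111.6; midpoint Q̄ = (777.7 + 889.3)/2 = 833.5.
ΔI = 13410 − 10800 = 2610; midpoint Ī = (10800 + 13410)/2 = 12105.
η = (ΔQ/Q̄) ÷ (ΔI/Ī) = (111.6/833.5) ÷ (2610/12105) = 0.621.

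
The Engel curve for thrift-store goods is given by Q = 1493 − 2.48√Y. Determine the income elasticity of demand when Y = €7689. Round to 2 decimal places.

-0.09

At Y = 7689: Q = 1275.536.
dQ/dY = -2.48/(2√Y) = -0.0141412 at this income.
η = (dQ/dY)·(Y/Q) = -0.0141412 × (7689/1275.536) = -0.09.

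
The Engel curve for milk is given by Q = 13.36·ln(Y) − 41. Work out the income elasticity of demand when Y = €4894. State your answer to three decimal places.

0.184

At Y = 4894: Q = 72.503.
dQ/dY = 13.36/Y = 0.00272987 at this income.
η = (dQ/dY)·(Y/Q) = 0.00272987 × (4894/72.503) = 0.184.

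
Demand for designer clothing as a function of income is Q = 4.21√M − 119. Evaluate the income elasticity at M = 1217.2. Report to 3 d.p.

At M = 1217.2: Q = 27.880.
dQ/dM = 4.21/(2√M) = 0.0603353 at this income.
η = (dQ/dM)·(M/Q) = 0.0603353 × (1217.2/27.880) = 2.634.

2.634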